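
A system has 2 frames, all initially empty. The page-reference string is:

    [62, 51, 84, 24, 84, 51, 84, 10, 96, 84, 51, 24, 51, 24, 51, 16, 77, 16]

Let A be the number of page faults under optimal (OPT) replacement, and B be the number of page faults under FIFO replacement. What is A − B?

-2

Under OPT: F F F F . F . F F . F F . . . F F . → 11 faults.
Under FIFO: F F F F . F F F F F F F . . . F F . → 13 faults.
A − B = 11 − 13 = -2.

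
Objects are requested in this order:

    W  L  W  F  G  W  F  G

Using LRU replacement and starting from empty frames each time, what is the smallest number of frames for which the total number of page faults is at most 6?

f=1: 8 faults
f=2: 7 faults
f=3: 4 faults
f=4: 4 faults
Smallest f with faults ≤ 6 is 3.

3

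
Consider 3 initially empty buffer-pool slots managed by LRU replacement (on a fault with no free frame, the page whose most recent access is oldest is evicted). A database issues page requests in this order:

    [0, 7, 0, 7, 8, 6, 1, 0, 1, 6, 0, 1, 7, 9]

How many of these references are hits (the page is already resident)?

6

0: miss, frames {0}
7: miss, frames {0,7}
0: hit
7: hit
8: miss, frames {0,7,8}
6: miss, evict 0, frames {7,8,6}
1: miss, evict 7, frames {8,6,1}
0: miss, evict 8, frames {6,1,0}
1: hit
6: hit
0: hit
1: hit
7: miss, evict 6, frames {0,1,7}
9: miss, evict 0, frames {1,7,9}
Hits: 6.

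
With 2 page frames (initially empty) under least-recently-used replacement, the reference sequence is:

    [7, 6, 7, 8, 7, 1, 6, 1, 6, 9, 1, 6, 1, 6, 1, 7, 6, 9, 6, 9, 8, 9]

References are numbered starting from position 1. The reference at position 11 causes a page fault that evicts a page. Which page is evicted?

6

pos 1: 7: miss, frames (7)
pos 2: 6: miss, frames (7 6)
pos 3: 7: hit
pos 4: 8: miss, evict 6, frames (7 8)
pos 5: 7: hit
pos 6: 1: miss, evict 8, frames (7 1)
pos 7: 6: miss, evict 7, frames (1 6)
pos 8: 1: hit
pos 9: 6: hit
pos 10: 9: miss, evict 1, frames (6 9)
pos 11: 1: miss, evict 6, frames (9 1)
At position 11, page 6 is evicted.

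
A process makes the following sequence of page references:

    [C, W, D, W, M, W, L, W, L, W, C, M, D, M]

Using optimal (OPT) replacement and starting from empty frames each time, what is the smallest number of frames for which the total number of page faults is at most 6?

4

f=1: 14 faults
f=2: 8 faults
f=3: 7 faults
f=4: 6 faults
f=5: 5 faults
Smallest f with faults ≤ 6 is 4.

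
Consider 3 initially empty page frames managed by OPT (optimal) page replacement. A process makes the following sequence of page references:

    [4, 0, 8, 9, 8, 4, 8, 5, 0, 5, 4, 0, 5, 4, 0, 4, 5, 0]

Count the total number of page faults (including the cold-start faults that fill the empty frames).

4: miss, frames (4)
0: miss, frames (4 0)
8: miss, frames (4 0 8)
9: miss, evict 0, frames (4 8 9)
8: hit
4: hit
8: hit
5: miss, evict 9, frames (4 8 5)
0: miss, evict 8, frames (4 5 0)
5: hit
4: hit
0: hit
5: hit
4: hit
0: hit
4: hit
5: hit
0: hit
Page faults: 6.

6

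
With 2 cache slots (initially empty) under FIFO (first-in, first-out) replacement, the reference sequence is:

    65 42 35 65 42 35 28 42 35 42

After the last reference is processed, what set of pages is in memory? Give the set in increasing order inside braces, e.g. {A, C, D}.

{35, 42}

65 -> fault, frames [65]
42 -> fault, frames [65, 42]
35 -> fault, evict 65, frames [42, 35]
65 -> fault, evict 42, frames [35, 65]
42 -> fault, evict 35, frames [65, 42]
35 -> fault, evict 65, frames [42, 35]
28 -> fault, evict 42, frames [35, 28]
42 -> fault, evict 35, frames [28, 42]
35 -> fault, evict 28, frames [42, 35]
42 -> hit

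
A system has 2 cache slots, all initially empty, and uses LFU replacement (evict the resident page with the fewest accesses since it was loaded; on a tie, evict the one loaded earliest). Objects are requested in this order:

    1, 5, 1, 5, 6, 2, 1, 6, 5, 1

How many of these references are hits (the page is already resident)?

1 -> fault, frames [1]
5 -> fault, frames [1, 5]
1 -> hit
5 -> hit
6 -> fault, evict 1, frames [5, 6]
2 -> fault, evict 6, frames [5, 2]
1 -> fault, evict 2, frames [5, 1]
6 -> fault, evict 1, frames [5, 6]
5 -> hit
1 -> fault, evict 6, frames [5, 1]
Hits: 3.

3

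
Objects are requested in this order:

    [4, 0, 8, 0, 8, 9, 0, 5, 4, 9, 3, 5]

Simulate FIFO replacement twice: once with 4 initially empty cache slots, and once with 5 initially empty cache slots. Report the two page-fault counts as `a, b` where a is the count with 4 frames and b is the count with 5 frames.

4 frames: F F F . . F . F F . F . → 7 faults.
5 frames: F F F . . F . F . . F . → 6 faults.
6 < 7: adding a frame reduced faults, as is typical.

7, 6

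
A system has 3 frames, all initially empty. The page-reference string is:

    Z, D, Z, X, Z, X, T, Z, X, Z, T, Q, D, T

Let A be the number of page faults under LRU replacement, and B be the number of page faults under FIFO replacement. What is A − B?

Under LRU: F F . F . . F . . . . F F . → 6 faults.
Under FIFO: F F . F . . F F . . . F F F → 8 faults.
A − B = 6 − 8 = -2.

-2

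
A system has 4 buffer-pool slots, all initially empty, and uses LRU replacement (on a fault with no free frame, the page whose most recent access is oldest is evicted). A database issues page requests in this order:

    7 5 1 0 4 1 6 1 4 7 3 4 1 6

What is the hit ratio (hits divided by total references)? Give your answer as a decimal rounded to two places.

7 → miss, frames [7]
5 → miss, frames [7, 5]
1 → miss, frames [7, 5, 1]
0 → miss, frames [7, 5, 1, 0]
4 → miss, evict 7, frames [5, 1, 0, 4]
1 → hit
6 → miss, evict 5, frames [0, 4, 1, 6]
1 → hit
4 → hit
7 → miss, evict 0, frames [6, 1, 4, 7]
3 → miss, evict 6, frames [1, 4, 7, 3]
4 → hit
1 → hit
6 → miss, evict 7, frames [3, 4, 1, 6]
Hits: 5 of 14 references → 5/14 = 0.3571.

0.36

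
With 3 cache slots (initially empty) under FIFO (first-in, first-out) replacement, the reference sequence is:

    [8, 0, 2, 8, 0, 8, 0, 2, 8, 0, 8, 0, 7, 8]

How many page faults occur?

5

8 -> miss, frames {8}
0 -> miss, frames {8,0}
2 -> miss, frames {8,0,2}
8 -> hit
0 -> hit
8 -> hit
0 -> hit
2 -> hit
8 -> hit
0 -> hit
8 -> hit
0 -> hit
7 -> miss, evict 8, frames {0,2,7}
8 -> miss, evict 0, frames {2,7,8}
Page faults: 5.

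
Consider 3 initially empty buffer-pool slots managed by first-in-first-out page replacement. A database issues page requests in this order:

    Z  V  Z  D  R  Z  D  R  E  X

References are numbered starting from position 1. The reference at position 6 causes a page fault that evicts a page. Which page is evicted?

V

pos 1: Z -> fault, frames (Z)
pos 2: V -> fault, frames (Z V)
pos 3: Z -> hit
pos 4: D -> fault, frames (Z V D)
pos 5: R -> fault, evict Z, frames (V D R)
pos 6: Z -> fault, evict V, frames (D R Z)
At position 6, page V is evicted.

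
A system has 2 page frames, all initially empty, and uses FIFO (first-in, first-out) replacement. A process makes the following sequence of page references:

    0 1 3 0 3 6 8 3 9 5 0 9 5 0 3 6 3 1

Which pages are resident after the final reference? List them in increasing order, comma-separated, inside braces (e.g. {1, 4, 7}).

{1, 6}

0: miss, frames [0]
1: miss, frames [0, 1]
3: miss, evict 0, frames [1, 3]
0: miss, evict 1, frames [3, 0]
3: hit
6: miss, evict 3, frames [0, 6]
8: miss, evict 0, frames [6, 8]
3: miss, evict 6, frames [8, 3]
9: miss, evict 8, frames [3, 9]
5: miss, evict 3, frames [9, 5]
0: miss, evict 9, frames [5, 0]
9: miss, evict 5, frames [0, 9]
5: miss, evict 0, frames [9, 5]
0: miss, evict 9, frames [5, 0]
3: miss, evict 5, frames [0, 3]
6: miss, evict 0, frames [3, 6]
3: hit
1: miss, evict 3, frames [6, 1]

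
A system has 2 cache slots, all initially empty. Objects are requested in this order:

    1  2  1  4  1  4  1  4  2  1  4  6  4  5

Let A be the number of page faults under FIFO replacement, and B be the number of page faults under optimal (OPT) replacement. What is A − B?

1

Under FIFO: F F . F F . . . F . F F . F → 8 faults.
Under OPT: F F . F . . . . F . F F . F → 7 faults.
A − B = 8 − 7 = 1.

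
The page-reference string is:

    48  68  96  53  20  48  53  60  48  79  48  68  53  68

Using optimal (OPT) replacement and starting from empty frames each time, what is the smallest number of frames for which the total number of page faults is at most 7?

f=1: 14 faults
f=2: 10 faults
f=3: 8 faults
f=4: 7 faults
f=5: 7 faults
f=6: 7 faults
f=7: 7 faults
Smallest f with faults ≤ 7 is 4.

4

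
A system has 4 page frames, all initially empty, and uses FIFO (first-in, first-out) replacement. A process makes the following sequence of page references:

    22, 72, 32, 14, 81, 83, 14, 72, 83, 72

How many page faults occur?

7

22 -> miss, frames (22)
72 -> miss, frames (22 72)
32 -> miss, frames (22 72 32)
14 -> miss, frames (22 72 32 14)
81 -> miss, evict 22, frames (72 32 14 81)
83 -> miss, evict 72, frames (32 14 81 83)
14 -> hit
72 -> miss, evict 32, frames (14 81 83 72)
83 -> hit
72 -> hit
Page faults: 7.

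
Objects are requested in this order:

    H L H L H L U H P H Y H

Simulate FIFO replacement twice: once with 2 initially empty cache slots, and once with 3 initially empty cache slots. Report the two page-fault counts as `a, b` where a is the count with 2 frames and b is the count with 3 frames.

7, 6

2 frames: F F . . . . F F F . F F → 7 faults.
3 frames: F F . . . . F . F F F . → 6 faults.
6 < 7: adding a frame reduced faults, as is typical.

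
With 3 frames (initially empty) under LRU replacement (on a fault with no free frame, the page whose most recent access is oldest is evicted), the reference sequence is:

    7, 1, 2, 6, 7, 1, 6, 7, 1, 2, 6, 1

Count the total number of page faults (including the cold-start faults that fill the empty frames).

7: miss, frames (7)
1: miss, frames (7 1)
2: miss, frames (7 1 2)
6: miss, evict 7, frames (1 2 6)
7: miss, evict 1, frames (2 6 7)
1: miss, evict 2, frames (6 7 1)
6: hit
7: hit
1: hit
2: miss, evict 6, frames (7 1 2)
6: miss, evict 7, frames (1 2 6)
1: hit
Page faults: 8.

8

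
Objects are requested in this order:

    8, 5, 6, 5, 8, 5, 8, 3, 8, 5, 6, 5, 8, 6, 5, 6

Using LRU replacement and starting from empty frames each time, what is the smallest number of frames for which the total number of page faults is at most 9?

f=1: 16 faults
f=2: 10 faults
f=3: 5 faults
f=4: 4 faults
Smallest f with faults ≤ 9 is 3.

3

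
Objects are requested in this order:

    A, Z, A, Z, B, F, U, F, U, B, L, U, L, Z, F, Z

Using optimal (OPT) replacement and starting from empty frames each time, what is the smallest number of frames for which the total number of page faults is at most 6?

f=1: 16 faults
f=2: 9 faults
f=3: 7 faults
f=4: 6 faults
f=5: 6 faults
f=6: 6 faults
Smallest f with faults ≤ 6 is 4.

4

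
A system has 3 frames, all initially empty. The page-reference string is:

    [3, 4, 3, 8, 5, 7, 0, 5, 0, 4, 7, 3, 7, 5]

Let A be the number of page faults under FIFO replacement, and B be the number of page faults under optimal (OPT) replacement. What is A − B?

2

Under FIFO: F F . F F F F . . F . F F F → 10 faults.
Under OPT: F F . F F F F . . . F F . . → 8 faults.
A − B = 10 − 8 = 2.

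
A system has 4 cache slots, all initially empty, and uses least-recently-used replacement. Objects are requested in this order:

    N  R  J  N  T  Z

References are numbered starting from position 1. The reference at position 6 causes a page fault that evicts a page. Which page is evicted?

pos 1: N → fault, frames [N]
pos 2: R → fault, frames [N, R]
pos 3: J → fault, frames [N, R, J]
pos 4: N → hit
pos 5: T → fault, frames [R, J, N, T]
pos 6: Z → fault, evict R, frames [J, N, T, Z]
At position 6, page R is evicted.

R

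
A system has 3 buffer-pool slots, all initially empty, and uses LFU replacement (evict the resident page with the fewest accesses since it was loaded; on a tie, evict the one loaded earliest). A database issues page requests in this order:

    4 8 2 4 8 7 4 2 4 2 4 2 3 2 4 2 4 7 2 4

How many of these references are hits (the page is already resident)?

4: fault, frames {4}
8: fault, frames {4,8}
2: fault, frames {4,8,2}
4: hit
8: hit
7: fault, evict 2, frames {4,8,7}
4: hit
2: fault, evict 7, frames {4,8,2}
4: hit
2: hit
4: hit
2: hit
3: fault, evict 8, frames {4,2,3}
2: hit
4: hit
2: hit
4: hit
7: fault, evict 3, frames {4,2,7}
2: hit
4: hit
Hits: 13.

13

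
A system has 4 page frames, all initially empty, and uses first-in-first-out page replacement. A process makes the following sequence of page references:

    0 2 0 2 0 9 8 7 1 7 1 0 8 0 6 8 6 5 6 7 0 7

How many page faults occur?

0: fault, frames (0)
2: fault, frames (0 2)
0: hit
2: hit
0: hit
9: fault, frames (0 2 9)
8: fault, frames (0 2 9 8)
7: fault, evict 0, frames (2 9 8 7)
1: fault, evict 2, frames (9 8 7 1)
7: hit
1: hit
0: fault, evict 9, frames (8 7 1 0)
8: hit
0: hit
6: fault, evict 8, frames (7 1 0 6)
8: fault, evict 7, frames (1 0 6 8)
6: hit
5: fault, evict 1, frames (0 6 8 5)
6: hit
7: fault, evict 0, frames (6 8 5 7)
0: fault, evict 6, frames (8 5 7 0)
7: hit
Page faults: 12.

12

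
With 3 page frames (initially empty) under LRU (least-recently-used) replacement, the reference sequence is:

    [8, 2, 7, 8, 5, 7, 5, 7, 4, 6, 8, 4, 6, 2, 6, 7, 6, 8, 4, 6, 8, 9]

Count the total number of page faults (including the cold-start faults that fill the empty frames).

8 → fault, frames [8]
2 → fault, frames [8, 2]
7 → fault, frames [8, 2, 7]
8 → hit
5 → fault, evict 2, frames [7, 8, 5]
7 → hit
5 → hit
7 → hit
4 → fault, evict 8, frames [5, 7, 4]
6 → fault, evict 5, frames [7, 4, 6]
8 → fault, evict 7, frames [4, 6, 8]
4 → hit
6 → hit
2 → fault, evict 8, frames [4, 6, 2]
6 → hit
7 → fault, evict 4, frames [2, 6, 7]
6 → hit
8 → fault, evict 2, frames [7, 6, 8]
4 → fault, evict 7, frames [6, 8, 4]
6 → hit
8 → hit
9 → fault, evict 4, frames [6, 8, 9]
Page faults: 12.

12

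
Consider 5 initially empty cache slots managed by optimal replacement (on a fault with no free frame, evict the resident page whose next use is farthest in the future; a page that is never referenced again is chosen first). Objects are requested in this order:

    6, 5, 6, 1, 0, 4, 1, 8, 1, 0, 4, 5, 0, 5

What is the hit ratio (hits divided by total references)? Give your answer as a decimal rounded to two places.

6 -> miss, frames {6}
5 -> miss, frames {6,5}
6 -> hit
1 -> miss, frames {6,5,1}
0 -> miss, frames {6,5,1,0}
4 -> miss, frames {6,5,1,0,4}
1 -> hit
8 -> miss, evict 6, frames {5,1,0,4,8}
1 -> hit
0 -> hit
4 -> hit
5 -> hit
0 -> hit
5 -> hit
Hits: 8 of 14 references → 8/14 = 0.5714.

0.57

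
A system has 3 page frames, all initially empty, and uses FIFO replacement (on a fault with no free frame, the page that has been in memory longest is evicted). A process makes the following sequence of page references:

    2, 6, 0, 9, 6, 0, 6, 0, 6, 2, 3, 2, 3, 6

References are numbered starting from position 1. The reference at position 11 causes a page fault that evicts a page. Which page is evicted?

pos 1: 2: fault, frames (2)
pos 2: 6: fault, frames (2 6)
pos 3: 0: fault, frames (2 6 0)
pos 4: 9: fault, evict 2, frames (6 0 9)
pos 5: 6: hit
pos 6: 0: hit
pos 7: 6: hit
pos 8: 0: hit
pos 9: 6: hit
pos 10: 2: fault, evict 6, frames (0 9 2)
pos 11: 3: fault, evict 0, frames (9 2 3)
At position 11, page 0 is evicted.

0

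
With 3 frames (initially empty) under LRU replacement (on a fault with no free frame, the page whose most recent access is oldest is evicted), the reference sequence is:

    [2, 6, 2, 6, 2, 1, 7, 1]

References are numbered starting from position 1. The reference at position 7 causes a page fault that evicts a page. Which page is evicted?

pos 1: 2 → miss, frames [2]
pos 2: 6 → miss, frames [2, 6]
pos 3: 2 → hit
pos 4: 6 → hit
pos 5: 2 → hit
pos 6: 1 → miss, frames [6, 2, 1]
pos 7: 7 → miss, evict 6, frames [2, 1, 7]
At position 7, page 6 is evicted.

6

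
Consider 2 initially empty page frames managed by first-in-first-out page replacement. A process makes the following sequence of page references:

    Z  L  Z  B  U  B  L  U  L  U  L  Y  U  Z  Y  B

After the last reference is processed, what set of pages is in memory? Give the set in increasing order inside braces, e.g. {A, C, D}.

Z → fault, frames (Z)
L → fault, frames (Z L)
Z → hit
B → fault, evict Z, frames (L B)
U → fault, evict L, frames (B U)
B → hit
L → fault, evict B, frames (U L)
U → hit
L → hit
U → hit
L → hit
Y → fault, evict U, frames (L Y)
U → fault, evict L, frames (Y U)
Z → fault, evict Y, frames (U Z)
Y → fault, evict U, frames (Z Y)
B → fault, evict Z, frames (Y B)

{B, Y}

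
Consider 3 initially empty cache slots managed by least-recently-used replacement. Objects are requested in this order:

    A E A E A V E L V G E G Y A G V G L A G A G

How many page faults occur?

11

A: miss, frames {A}
E: miss, frames {A,E}
A: hit
E: hit
A: hit
V: miss, frames {E,A,V}
E: hit
L: miss, evict A, frames {V,E,L}
V: hit
G: miss, evict E, frames {L,V,G}
E: miss, evict L, frames {V,G,E}
G: hit
Y: miss, evict V, frames {E,G,Y}
A: miss, evict E, frames {G,Y,A}
G: hit
V: miss, evict Y, frames {A,G,V}
G: hit
L: miss, evict A, frames {V,G,L}
A: miss, evict V, frames {G,L,A}
G: hit
A: hit
G: hit
Page faults: 11.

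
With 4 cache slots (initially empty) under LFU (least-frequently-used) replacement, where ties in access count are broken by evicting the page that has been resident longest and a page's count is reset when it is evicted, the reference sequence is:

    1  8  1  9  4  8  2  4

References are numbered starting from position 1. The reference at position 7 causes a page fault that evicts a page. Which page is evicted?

9

pos 1: 1 → fault, frames [1]
pos 2: 8 → fault, frames [1, 8]
pos 3: 1 → hit
pos 4: 9 → fault, frames [1, 8, 9]
pos 5: 4 → fault, frames [1, 8, 9, 4]
pos 6: 8 → hit
pos 7: 2 → fault, evict 9, frames [1, 8, 4, 2]
At position 7, page 9 is evicted.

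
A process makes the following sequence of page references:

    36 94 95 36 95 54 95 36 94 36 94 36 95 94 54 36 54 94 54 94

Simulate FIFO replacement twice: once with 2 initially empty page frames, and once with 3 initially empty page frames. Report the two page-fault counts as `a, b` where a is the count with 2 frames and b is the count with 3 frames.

2 frames: F F F F . F F F F . . . F . F F . F F . → 13 faults.
3 frames: F F F . . F . F F . . . F . F F . F . . → 10 faults.
10 < 13: adding a frame reduced faults, as is typical.

13, 10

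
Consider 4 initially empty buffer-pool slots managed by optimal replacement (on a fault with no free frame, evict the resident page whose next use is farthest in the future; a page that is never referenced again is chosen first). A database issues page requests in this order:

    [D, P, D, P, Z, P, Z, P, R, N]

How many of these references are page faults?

5

D → fault, frames {D}
P → fault, frames {D,P}
D → hit
P → hit
Z → fault, frames {D,P,Z}
P → hit
Z → hit
P → hit
R → fault, frames {D,P,Z,R}
N → fault, evict R, frames {D,P,Z,N}
Page faults: 5.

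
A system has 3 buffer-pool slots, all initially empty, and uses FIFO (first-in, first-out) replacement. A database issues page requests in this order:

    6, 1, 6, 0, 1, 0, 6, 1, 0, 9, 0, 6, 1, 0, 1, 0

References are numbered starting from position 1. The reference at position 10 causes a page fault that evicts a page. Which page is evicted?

pos 1: 6 → fault, frames (6)
pos 2: 1 → fault, frames (6 1)
pos 3: 6 → hit
pos 4: 0 → fault, frames (6 1 0)
pos 5: 1 → hit
pos 6: 0 → hit
pos 7: 6 → hit
pos 8: 1 → hit
pos 9: 0 → hit
pos 10: 9 → fault, evict 6, frames (1 0 9)
At position 10, page 6 is evicted.

6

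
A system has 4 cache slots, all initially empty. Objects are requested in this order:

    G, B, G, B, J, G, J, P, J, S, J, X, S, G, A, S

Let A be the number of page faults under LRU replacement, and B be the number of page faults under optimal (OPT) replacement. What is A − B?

Under LRU: F F . . F . . F . F . F . F F . → 8 faults.
Under OPT: F F . . F . . F . F . F . . F . → 7 faults.
A − B = 8 − 7 = 1.

1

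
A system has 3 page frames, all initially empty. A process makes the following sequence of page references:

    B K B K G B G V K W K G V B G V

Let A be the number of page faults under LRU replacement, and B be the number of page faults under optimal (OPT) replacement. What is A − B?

2

Under LRU: F F . . F . . F F F . F F F . . → 9 faults.
Under OPT: F F . . F . . F . F . . F F . . → 7 faults.
A − B = 9 − 7 = 2.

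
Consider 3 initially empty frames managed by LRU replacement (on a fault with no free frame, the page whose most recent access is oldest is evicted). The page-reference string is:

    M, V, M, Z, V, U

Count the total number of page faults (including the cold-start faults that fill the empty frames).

M -> fault, frames (M)
V -> fault, frames (M V)
M -> hit
Z -> fault, frames (V M Z)
V -> hit
U -> fault, evict M, frames (Z V U)
Page faults: 4.

4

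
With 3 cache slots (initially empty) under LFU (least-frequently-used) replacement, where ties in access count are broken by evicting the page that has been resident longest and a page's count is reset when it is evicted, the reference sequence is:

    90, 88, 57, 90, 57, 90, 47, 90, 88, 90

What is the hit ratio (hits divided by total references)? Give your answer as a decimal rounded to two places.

0.50

90 → miss, frames (90)
88 → miss, frames (90 88)
57 → miss, frames (90 88 57)
90 → hit
57 → hit
90 → hit
47 → miss, evict 88, frames (90 57 47)
90 → hit
88 → miss, evict 47, frames (90 57 88)
90 → hit
Hits: 5 of 10 references → 5/10 = 0.5000.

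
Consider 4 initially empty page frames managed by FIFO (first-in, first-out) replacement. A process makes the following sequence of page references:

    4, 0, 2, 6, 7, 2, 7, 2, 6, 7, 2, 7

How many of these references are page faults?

4 -> fault, frames [4]
0 -> fault, frames [4, 0]
2 -> fault, frames [4, 0, 2]
6 -> fault, frames [4, 0, 2, 6]
7 -> fault, evict 4, frames [0, 2, 6, 7]
2 -> hit
7 -> hit
2 -> hit
6 -> hit
7 -> hit
2 -> hit
7 -> hit
Page faults: 5.

5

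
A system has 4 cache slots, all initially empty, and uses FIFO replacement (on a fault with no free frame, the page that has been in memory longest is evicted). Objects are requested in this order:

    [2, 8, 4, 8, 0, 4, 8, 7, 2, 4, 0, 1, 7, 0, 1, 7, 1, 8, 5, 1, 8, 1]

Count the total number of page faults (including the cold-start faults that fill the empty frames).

2 → miss, frames [2]
8 → miss, frames [2, 8]
4 → miss, frames [2, 8, 4]
8 → hit
0 → miss, frames [2, 8, 4, 0]
4 → hit
8 → hit
7 → miss, evict 2, frames [8, 4, 0, 7]
2 → miss, evict 8, frames [4, 0, 7, 2]
4 → hit
0 → hit
1 → miss, evict 4, frames [0, 7, 2, 1]
7 → hit
0 → hit
1 → hit
7 → hit
1 → hit
8 → miss, evict 0, frames [7, 2, 1, 8]
5 → miss, evict 7, frames [2, 1, 8, 5]
1 → hit
8 → hit
1 → hit
Page faults: 9.

9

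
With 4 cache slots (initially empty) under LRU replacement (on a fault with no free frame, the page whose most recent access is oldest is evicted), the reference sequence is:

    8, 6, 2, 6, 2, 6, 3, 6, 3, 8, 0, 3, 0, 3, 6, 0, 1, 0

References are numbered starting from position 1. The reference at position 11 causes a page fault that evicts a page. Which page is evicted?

2

pos 1: 8: miss, frames {8}
pos 2: 6: miss, frames {8,6}
pos 3: 2: miss, frames {8,6,2}
pos 4: 6: hit
pos 5: 2: hit
pos 6: 6: hit
pos 7: 3: miss, frames {8,2,6,3}
pos 8: 6: hit
pos 9: 3: hit
pos 10: 8: hit
pos 11: 0: miss, evict 2, frames {6,3,8,0}
At position 11, page 2 is evicted.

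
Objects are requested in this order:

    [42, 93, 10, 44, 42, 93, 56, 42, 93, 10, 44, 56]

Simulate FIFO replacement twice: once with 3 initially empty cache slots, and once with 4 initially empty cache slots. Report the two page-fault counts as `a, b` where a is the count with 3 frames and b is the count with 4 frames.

3 frames: F F F F F F F . . F F . → 9 faults.
4 frames: F F F F . . F F F F F F → 10 faults.
10 > 9: adding a frame increased faults — Belady's anomaly.

9, 10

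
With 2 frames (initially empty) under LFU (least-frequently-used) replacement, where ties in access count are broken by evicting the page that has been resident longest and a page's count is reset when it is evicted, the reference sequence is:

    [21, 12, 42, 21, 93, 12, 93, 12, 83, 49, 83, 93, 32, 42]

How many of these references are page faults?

12

21 -> miss, frames {21}
12 -> miss, frames {21,12}
42 -> miss, evict 21, frames {12,42}
21 -> miss, evict 12, frames {42,21}
93 -> miss, evict 42, frames {21,93}
12 -> miss, evict 21, frames {93,12}
93 -> hit
12 -> hit
83 -> miss, evict 93, frames {12,83}
49 -> miss, evict 83, frames {12,49}
83 -> miss, evict 49, frames {12,83}
93 -> miss, evict 83, frames {12,93}
32 -> miss, evict 93, frames {12,32}
42 -> miss, evict 32, frames {12,42}
Page faults: 12.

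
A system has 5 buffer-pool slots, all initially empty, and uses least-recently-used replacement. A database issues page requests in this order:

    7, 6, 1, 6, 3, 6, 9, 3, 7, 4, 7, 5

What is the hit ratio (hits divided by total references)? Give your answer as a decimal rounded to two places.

0.42

7 → miss, frames (7)
6 → miss, frames (7 6)
1 → miss, frames (7 6 1)
6 → hit
3 → miss, frames (7 1 6 3)
6 → hit
9 → miss, frames (7 1 3 6 9)
3 → hit
7 → hit
4 → miss, evict 1, frames (6 9 3 7 4)
7 → hit
5 → miss, evict 6, frames (9 3 4 7 5)
Hits: 5 of 12 references → 5/12 = 0.4167.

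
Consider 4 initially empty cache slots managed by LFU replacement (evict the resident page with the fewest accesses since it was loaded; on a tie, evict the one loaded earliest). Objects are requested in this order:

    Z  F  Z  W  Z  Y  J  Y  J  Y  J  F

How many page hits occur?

Z: fault, frames [Z]
F: fault, frames [Z, F]
Z: hit
W: fault, frames [Z, F, W]
Z: hit
Y: fault, frames [Z, F, W, Y]
J: fault, evict F, frames [Z, W, Y, J]
Y: hit
J: hit
Y: hit
J: hit
F: fault, evict W, frames [Z, Y, J, F]
Hits: 6.

6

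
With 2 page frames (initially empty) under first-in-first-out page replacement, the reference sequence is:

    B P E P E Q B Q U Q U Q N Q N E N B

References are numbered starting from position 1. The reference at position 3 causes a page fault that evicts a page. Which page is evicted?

B

pos 1: B -> miss, frames [B]
pos 2: P -> miss, frames [B, P]
pos 3: E -> miss, evict B, frames [P, E]
At position 3, page B is evicted.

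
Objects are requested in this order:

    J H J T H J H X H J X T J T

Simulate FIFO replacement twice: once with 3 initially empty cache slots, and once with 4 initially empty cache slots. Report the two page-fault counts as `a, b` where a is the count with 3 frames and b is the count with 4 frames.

3 frames: F F . F . . . F . F . . . . → 5 faults.
4 frames: F F . F . . . F . . . . . . → 4 faults.
4 < 5: adding a frame reduced faults, as is typical.

5, 4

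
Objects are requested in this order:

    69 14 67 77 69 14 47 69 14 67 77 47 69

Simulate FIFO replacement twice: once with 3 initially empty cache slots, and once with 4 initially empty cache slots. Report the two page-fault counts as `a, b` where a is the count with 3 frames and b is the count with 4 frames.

10, 11

3 frames: F F F F F F F . . F F . F → 10 faults.
4 frames: F F F F . . F F F F F F F → 11 faults.
11 > 10: adding a frame increased faults — Belady's anomaly.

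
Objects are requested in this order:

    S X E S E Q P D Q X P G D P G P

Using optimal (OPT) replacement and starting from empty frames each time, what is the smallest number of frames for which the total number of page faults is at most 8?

3

f=1: 16 faults
f=2: 10 faults
f=3: 8 faults
f=4: 7 faults
f=5: 7 faults
f=6: 7 faults
f=7: 7 faults
Smallest f with faults ≤ 8 is 3.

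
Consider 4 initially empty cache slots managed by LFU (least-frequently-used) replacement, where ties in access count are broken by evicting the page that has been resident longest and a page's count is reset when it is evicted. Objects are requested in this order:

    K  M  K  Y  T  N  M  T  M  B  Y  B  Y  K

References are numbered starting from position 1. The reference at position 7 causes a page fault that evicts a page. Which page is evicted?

Y

pos 1: K -> miss, frames [K]
pos 2: M -> miss, frames [K, M]
pos 3: K -> hit
pos 4: Y -> miss, frames [K, M, Y]
pos 5: T -> miss, frames [K, M, Y, T]
pos 6: N -> miss, evict M, frames [K, Y, T, N]
pos 7: M -> miss, evict Y, frames [K, T, N, M]
At position 7, page Y is evicted.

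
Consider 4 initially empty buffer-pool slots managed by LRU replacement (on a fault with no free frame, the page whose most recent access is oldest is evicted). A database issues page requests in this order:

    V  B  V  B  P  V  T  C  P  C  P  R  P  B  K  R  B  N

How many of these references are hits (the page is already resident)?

9

V: miss, frames {V}
B: miss, frames {V,B}
V: hit
B: hit
P: miss, frames {V,B,P}
V: hit
T: miss, frames {B,P,V,T}
C: miss, evict B, frames {P,V,T,C}
P: hit
C: hit
P: hit
R: miss, evict V, frames {T,C,P,R}
P: hit
B: miss, evict T, frames {C,R,P,B}
K: miss, evict C, frames {R,P,B,K}
R: hit
B: hit
N: miss, evict P, frames {K,R,B,N}
Hits: 9.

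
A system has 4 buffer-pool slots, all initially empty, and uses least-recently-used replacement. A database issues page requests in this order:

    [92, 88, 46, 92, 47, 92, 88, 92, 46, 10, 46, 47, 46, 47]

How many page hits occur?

8

92 → miss, frames [92]
88 → miss, frames [92, 88]
46 → miss, frames [92, 88, 46]
92 → hit
47 → miss, frames [88, 46, 92, 47]
92 → hit
88 → hit
92 → hit
46 → hit
10 → miss, evict 47, frames [88, 92, 46, 10]
46 → hit
47 → miss, evict 88, frames [92, 10, 46, 47]
46 → hit
47 → hit
Hits: 8.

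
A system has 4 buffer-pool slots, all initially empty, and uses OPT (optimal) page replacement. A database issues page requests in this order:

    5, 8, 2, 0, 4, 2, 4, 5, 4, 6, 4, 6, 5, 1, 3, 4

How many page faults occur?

5 -> fault, frames {5}
8 -> fault, frames {5,8}
2 -> fault, frames {5,8,2}
0 -> fault, frames {5,8,2,0}
4 -> fault, evict 0, frames {5,8,2,4}
2 -> hit
4 -> hit
5 -> hit
4 -> hit
6 -> fault, evict 2, frames {5,8,4,6}
4 -> hit
6 -> hit
5 -> hit
1 -> fault, evict 6, frames {5,8,4,1}
3 -> fault, evict 1, frames {5,8,4,3}
4 -> hit
Page faults: 8.

8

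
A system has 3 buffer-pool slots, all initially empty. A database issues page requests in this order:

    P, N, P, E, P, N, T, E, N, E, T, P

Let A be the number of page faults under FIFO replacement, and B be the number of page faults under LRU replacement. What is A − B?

Under FIFO: F F . F . . F . . . . F → 5 faults.
Under LRU: F F . F . . F F . . . F → 6 faults.
A − B = 5 − 6 = -1.

-1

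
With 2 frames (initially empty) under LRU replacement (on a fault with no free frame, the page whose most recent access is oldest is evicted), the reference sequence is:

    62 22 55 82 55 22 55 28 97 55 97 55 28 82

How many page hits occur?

4

62: miss, frames (62)
22: miss, frames (62 22)
55: miss, evict 62, frames (22 55)
82: miss, evict 22, frames (55 82)
55: hit
22: miss, evict 82, frames (55 22)
55: hit
28: miss, evict 22, frames (55 28)
97: miss, evict 55, frames (28 97)
55: miss, evict 28, frames (97 55)
97: hit
55: hit
28: miss, evict 97, frames (55 28)
82: miss, evict 55, frames (28 82)
Hits: 4.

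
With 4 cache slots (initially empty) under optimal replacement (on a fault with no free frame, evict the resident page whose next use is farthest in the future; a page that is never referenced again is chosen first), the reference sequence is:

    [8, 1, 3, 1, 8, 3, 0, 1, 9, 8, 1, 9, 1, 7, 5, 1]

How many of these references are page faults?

7

8: miss, frames {8}
1: miss, frames {8,1}
3: miss, frames {8,1,3}
1: hit
8: hit
3: hit
0: miss, frames {8,1,3,0}
1: hit
9: miss, evict 0, frames {8,1,3,9}
8: hit
1: hit
9: hit
1: hit
7: miss, evict 9, frames {8,1,3,7}
5: miss, evict 7, frames {8,1,3,5}
1: hit
Page faults: 7.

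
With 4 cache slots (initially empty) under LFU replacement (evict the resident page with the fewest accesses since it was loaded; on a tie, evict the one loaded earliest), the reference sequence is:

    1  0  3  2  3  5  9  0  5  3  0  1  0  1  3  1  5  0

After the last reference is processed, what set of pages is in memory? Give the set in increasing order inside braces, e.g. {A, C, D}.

1: fault, frames {1}
0: fault, frames {1,0}
3: fault, frames {1,0,3}
2: fault, frames {1,0,3,2}
3: hit
5: fault, evict 1, frames {0,3,2,5}
9: fault, evict 0, frames {3,2,5,9}
0: fault, evict 2, frames {3,5,9,0}
5: hit
3: hit
0: hit
1: fault, evict 9, frames {3,5,0,1}
0: hit
1: hit
3: hit
1: hit
5: hit
0: hit

{0, 1, 3, 5}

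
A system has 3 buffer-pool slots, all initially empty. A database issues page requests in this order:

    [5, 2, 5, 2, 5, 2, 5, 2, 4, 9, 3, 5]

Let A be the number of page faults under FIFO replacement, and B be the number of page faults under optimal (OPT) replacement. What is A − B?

Under FIFO: F F . . . . . . F F F F → 6 faults.
Under OPT: F F . . . . . . F F F . → 5 faults.
A − B = 6 − 5 = 1.

1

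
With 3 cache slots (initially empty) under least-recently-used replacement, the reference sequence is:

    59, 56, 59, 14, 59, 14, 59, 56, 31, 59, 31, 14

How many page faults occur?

5

59 -> fault, frames (59)
56 -> fault, frames (59 56)
59 -> hit
14 -> fault, frames (56 59 14)
59 -> hit
14 -> hit
59 -> hit
56 -> hit
31 -> fault, evict 14, frames (59 56 31)
59 -> hit
31 -> hit
14 -> fault, evict 56, frames (59 31 14)
Page faults: 5.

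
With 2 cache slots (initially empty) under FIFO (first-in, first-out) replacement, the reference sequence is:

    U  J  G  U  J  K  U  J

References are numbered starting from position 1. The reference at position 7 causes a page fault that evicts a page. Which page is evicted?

pos 1: U -> fault, frames [U]
pos 2: J -> fault, frames [U, J]
pos 3: G -> fault, evict U, frames [J, G]
pos 4: U -> fault, evict J, frames [G, U]
pos 5: J -> fault, evict G, frames [U, J]
pos 6: K -> fault, evict U, frames [J, K]
pos 7: U -> fault, evict J, frames [K, U]
At position 7, page J is evicted.

J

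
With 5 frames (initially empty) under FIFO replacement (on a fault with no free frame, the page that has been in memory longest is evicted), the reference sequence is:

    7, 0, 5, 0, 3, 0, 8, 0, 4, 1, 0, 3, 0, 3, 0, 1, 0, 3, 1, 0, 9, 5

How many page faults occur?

7: fault, frames [7]
0: fault, frames [7, 0]
5: fault, frames [7, 0, 5]
0: hit
3: fault, frames [7, 0, 5, 3]
0: hit
8: fault, frames [7, 0, 5, 3, 8]
0: hit
4: fault, evict 7, frames [0, 5, 3, 8, 4]
1: fault, evict 0, frames [5, 3, 8, 4, 1]
0: fault, evict 5, frames [3, 8, 4, 1, 0]
3: hit
0: hit
3: hit
0: hit
1: hit
0: hit
3: hit
1: hit
0: hit
9: fault, evict 3, frames [8, 4, 1, 0, 9]
5: fault, evict 8, frames [4, 1, 0, 9, 5]
Page faults: 10.

10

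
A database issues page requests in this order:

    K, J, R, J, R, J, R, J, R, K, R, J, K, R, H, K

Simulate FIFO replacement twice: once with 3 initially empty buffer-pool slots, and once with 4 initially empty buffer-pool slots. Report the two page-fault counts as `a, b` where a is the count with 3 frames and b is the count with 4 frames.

3 frames: F F F . . . . . . . . . . . F F → 5 faults.
4 frames: F F F . . . . . . . . . . . F . → 4 faults.
4 < 5: adding a frame reduced faults, as is typical.

5, 4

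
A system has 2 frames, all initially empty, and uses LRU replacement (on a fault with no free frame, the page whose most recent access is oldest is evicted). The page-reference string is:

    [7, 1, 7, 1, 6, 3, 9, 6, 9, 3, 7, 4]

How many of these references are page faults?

9

7 → fault, frames (7)
1 → fault, frames (7 1)
7 → hit
1 → hit
6 → fault, evict 7, frames (1 6)
3 → fault, evict 1, frames (6 3)
9 → fault, evict 6, frames (3 9)
6 → fault, evict 3, frames (9 6)
9 → hit
3 → fault, evict 6, frames (9 3)
7 → fault, evict 9, frames (3 7)
4 → fault, evict 3, frames (7 4)
Page faults: 9.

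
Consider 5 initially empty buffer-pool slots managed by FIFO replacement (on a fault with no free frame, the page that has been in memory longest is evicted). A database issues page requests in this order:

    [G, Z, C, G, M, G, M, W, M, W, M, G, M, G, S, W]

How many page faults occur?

G -> fault, frames {G}
Z -> fault, frames {G,Z}
C -> fault, frames {G,Z,C}
G -> hit
M -> fault, frames {G,Z,C,M}
G -> hit
M -> hit
W -> fault, frames {G,Z,C,M,W}
M -> hit
W -> hit
M -> hit
G -> hit
M -> hit
G -> hit
S -> fault, evict G, frames {Z,C,M,W,S}
W -> hit
Page faults: 6.

6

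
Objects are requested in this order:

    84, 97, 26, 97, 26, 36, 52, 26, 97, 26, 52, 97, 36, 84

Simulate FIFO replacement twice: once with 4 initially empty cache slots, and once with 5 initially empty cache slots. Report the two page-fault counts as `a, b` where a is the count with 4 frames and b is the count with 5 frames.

6, 5

4 frames: F F F . . F F . . . . . . F → 6 faults.
5 frames: F F F . . F F . . . . . . . → 5 faults.
5 < 6: adding a frame reduced faults, as is typical.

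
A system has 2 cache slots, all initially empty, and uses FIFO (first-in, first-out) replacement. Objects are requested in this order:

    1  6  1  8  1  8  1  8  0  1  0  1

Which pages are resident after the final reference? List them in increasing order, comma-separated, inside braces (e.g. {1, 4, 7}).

1: fault, frames [1]
6: fault, frames [1, 6]
1: hit
8: fault, evict 1, frames [6, 8]
1: fault, evict 6, frames [8, 1]
8: hit
1: hit
8: hit
0: fault, evict 8, frames [1, 0]
1: hit
0: hit
1: hit

{0, 1}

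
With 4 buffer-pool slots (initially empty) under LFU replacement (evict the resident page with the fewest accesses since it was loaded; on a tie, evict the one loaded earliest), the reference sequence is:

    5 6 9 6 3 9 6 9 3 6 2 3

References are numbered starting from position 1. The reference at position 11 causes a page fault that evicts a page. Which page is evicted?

pos 1: 5: miss, frames {5}
pos 2: 6: miss, frames {5,6}
pos 3: 9: miss, frames {5,6,9}
pos 4: 6: hit
pos 5: 3: miss, frames {5,6,9,3}
pos 6: 9: hit
pos 7: 6: hit
pos 8: 9: hit
pos 9: 3: hit
pos 10: 6: hit
pos 11: 2: miss, evict 5, frames {6,9,3,2}
At position 11, page 5 is evicted.

5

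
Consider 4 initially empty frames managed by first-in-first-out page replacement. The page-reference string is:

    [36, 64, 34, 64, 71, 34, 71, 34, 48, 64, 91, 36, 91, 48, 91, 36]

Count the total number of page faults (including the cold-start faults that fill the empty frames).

36 -> miss, frames [36]
64 -> miss, frames [36, 64]
34 -> miss, frames [36, 64, 34]
64 -> hit
71 -> miss, frames [36, 64, 34, 71]
34 -> hit
71 -> hit
34 -> hit
48 -> miss, evict 36, frames [64, 34, 71, 48]
64 -> hit
91 -> miss, evict 64, frames [34, 71, 48, 91]
36 -> miss, evict 34, frames [71, 48, 91, 36]
91 -> hit
48 -> hit
91 -> hit
36 -> hit
Page faults: 7.

7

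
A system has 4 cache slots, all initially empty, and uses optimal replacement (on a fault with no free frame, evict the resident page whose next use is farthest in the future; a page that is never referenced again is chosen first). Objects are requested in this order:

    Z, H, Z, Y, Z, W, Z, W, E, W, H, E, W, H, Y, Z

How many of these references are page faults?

6

Z -> fault, frames {Z}
H -> fault, frames {Z,H}
Z -> hit
Y -> fault, frames {Z,H,Y}
Z -> hit
W -> fault, frames {Z,H,Y,W}
Z -> hit
W -> hit
E -> fault, evict Z, frames {H,Y,W,E}
W -> hit
H -> hit
E -> hit
W -> hit
H -> hit
Y -> hit
Z -> fault, evict E, frames {H,Y,W,Z}
Page faults: 6.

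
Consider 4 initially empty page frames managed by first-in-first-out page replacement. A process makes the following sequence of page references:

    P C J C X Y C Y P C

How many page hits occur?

3

P: fault, frames [P]
C: fault, frames [P, C]
J: fault, frames [P, C, J]
C: hit
X: fault, frames [P, C, J, X]
Y: fault, evict P, frames [C, J, X, Y]
C: hit
Y: hit
P: fault, evict C, frames [J, X, Y, P]
C: fault, evict J, frames [X, Y, P, C]
Hits: 3.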